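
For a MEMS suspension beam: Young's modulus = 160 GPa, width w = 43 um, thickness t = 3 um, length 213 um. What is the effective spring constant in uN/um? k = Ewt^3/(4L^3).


Step 1: Convert E to consistent units (1 GPa = 1000 uN/um^2).
E = 160 GPa = 160000 uN/um^2
Step 2: Compute t^3 = 3^3 = 27
Step 3: Compute L^3 = 213^3 = 9663597
Step 4: k = 160000 * 43 * 27 / (4 * 9663597)
k = 4.8057 uN/um


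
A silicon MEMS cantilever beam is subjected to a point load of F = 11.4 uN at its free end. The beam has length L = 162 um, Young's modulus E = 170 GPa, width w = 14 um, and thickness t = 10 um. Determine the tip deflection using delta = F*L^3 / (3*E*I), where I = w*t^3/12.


Step 1: Calculate the second moment of area.
I = w * t^3 / 12 = 14 * 10^3 / 12 = 1166.6667 um^4
Step 2: Convert E to consistent units (1 GPa = 1000 uN/um^2).
E = 170 GPa = 170000 uN/um^2
Step 3: Calculate tip deflection.
delta = F * L^3 / (3 * E * I)
delta = 11.4 * 162^3 / (3 * 170000 * 1166.6667)
delta = 0.0815 um


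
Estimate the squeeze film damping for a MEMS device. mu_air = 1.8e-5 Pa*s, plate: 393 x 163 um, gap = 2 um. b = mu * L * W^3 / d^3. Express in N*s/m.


Step 1: Convert to SI.
L = 393e-6 m, W = 163e-6 m, d = 2e-6 m
Step 2: W^3 = (163e-6)^3 = 4.33e-12 m^3
Step 3: d^3 = (2e-6)^3 = 8.00e-18 m^3
Step 4: b = 1.8e-5 * 393e-6 * 4.33e-12 / 8.00e-18
b = 3.83e-03 N*s/m


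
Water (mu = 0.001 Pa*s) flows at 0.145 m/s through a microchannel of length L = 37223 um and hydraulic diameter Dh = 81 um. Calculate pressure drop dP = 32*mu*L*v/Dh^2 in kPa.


Step 1: Convert to SI: L = 37223e-6 m, Dh = 81e-6 m
Step 2: dP = 32 * 0.001 * 37223e-6 * 0.145 / (81e-6)^2
Step 3: dP = 26324.45 Pa
Step 4: Convert to kPa: dP = 26.32 kPa


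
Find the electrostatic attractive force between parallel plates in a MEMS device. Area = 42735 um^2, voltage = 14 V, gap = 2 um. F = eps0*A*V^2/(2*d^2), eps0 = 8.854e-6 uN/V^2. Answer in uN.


Step 1: Identify parameters.
eps0 = 8.854e-6 uN/V^2, A = 42735 um^2, V = 14 V, d = 2 um
Step 2: Compute V^2 = 14^2 = 196
Step 3: Compute d^2 = 2^2 = 4
Step 4: F = 0.5 * 8.854e-6 * 42735 * 196 / 4
F = 9.27 uN


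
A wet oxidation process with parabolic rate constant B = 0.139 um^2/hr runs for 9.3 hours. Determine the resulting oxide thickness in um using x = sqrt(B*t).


Step 1: Compute B*t = 0.139 * 9.3 = 1.2927
Step 2: x = sqrt(1.2927)
x = 1.137 um


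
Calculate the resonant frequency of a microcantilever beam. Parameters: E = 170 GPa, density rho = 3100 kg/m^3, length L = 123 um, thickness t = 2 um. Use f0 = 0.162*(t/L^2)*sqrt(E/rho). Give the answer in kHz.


Step 1: Convert units to SI.
t_SI = 2e-6 m, L_SI = 123e-6 m
Step 2: Calculate sqrt(E/rho).
sqrt(170e9 / 3100) = 7405.32 m/s
Step 3: Compute f0.
f0 = 0.162 * 2e-6 / (123e-6)^2 * 7405.32 = 158591.0 Hz = 158.59 kHz


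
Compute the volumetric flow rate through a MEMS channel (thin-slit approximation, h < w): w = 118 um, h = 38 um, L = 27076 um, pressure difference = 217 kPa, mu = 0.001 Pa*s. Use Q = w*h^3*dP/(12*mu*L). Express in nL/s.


Step 1: Convert all dimensions to SI (meters).
w = 118e-6 m, h = 38e-6 m, L = 27076e-6 m, dP = 217e3 Pa
Step 2: Q = w * h^3 * dP / (12 * mu * L)
Q = 118e-6 * (38e-6)^3 * 217e3 / (12 * 0.001 * 27076e-6) = 4.32440917e-09 m^3/s
Step 3: Convert Q from m^3/s to nL/s (1 m^3 = 1e12 nL, so multiply by 1e12).
Q = 4324.409 nL/s


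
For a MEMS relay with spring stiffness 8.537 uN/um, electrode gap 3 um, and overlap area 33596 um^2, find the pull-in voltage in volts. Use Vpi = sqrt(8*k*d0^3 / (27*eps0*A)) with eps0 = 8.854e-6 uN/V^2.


Step 1: Compute numerator: 8 * k * d0^3 = 8 * 8.537 * 3^3 = 1843.992
Step 2: Compute denominator: 27 * eps0 * A = 27 * 8.854e-6 * 33596 = 8.031393
Step 3: Vpi = sqrt(1843.992 / 8.031393)
Vpi = 15.15 V


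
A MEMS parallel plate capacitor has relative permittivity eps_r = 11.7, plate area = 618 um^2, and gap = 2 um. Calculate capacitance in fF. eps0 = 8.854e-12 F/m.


Step 1: Convert area to m^2: A = 618e-12 m^2
Step 2: Convert gap to m: d = 2e-6 m
Step 3: C = eps0 * eps_r * A / d
C = 8.854e-12 * 11.7 * 618e-12 / 2e-6
Step 4: Convert to fF (multiply by 1e15).
C = 32.01 fF


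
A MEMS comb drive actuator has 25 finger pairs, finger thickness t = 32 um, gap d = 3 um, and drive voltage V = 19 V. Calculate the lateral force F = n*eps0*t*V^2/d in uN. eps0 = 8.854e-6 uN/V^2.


Step 1: Parameters: n=25, eps0=8.854e-6 uN/V^2, t=32 um, V=19 V, d=3 um
Step 2: V^2 = 361
Step 3: F = 25 * 8.854e-6 * 32 * 361 / 3
F = 0.852 uN


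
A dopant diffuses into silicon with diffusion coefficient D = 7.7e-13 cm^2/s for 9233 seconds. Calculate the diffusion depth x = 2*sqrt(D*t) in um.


Step 1: Compute D*t = 7.7e-13 * 9233 = 7.10941e-09 cm^2
Step 2: sqrt(D*t) = 8.43173e-05 cm
Step 3: x = 2 * 8.43173e-05 cm = 1.686346e-04 cm
Step 4: Convert to um (1 cm = 1e4 um): x = 1.686 um


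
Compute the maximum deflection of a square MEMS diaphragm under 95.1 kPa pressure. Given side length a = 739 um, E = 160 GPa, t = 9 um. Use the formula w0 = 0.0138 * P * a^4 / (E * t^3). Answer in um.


Step 1: Convert pressure to compatible units (E is in GPa, so P in GPa).
P = 95.1 kPa = 95.1e-6 GPa
Step 2: Compute numerator: 0.0138 * P * a^4.
a^4 = 739^4 = 298248146641
numerator = 0.0138 * 95.1e-6 * 298248146641 = 3.914149e+05
Step 3: Compute denominator: E * t^3 = 160 * 9^3 = 116640
Step 4: w0 = numerator / denominator = 3.914149e+05 / 116640 = 3.3558 um


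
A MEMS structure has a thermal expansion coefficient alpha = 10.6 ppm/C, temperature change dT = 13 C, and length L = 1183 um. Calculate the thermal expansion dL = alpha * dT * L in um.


Step 1: Convert CTE: alpha = 10.6 ppm/C = 10.6e-6 /C
Step 2: dL = 10.6e-6 * 13 * 1183
dL = 0.163 um


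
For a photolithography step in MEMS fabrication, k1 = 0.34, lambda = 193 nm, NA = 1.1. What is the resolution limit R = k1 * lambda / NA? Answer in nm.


Step 1: Identify values: k1 = 0.34, lambda = 193 nm, NA = 1.1
Step 2: R = k1 * lambda / NA
R = 0.34 * 193 / 1.1
R = 59.7 nm


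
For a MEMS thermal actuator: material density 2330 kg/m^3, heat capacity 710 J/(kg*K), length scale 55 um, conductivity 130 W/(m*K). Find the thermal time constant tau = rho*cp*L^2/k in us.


Step 1: Convert L to m: L = 55e-6 m
Step 2: L^2 = (55e-6)^2 = 3.025e-09 m^2
Step 3: tau = 2330 * 710 * 3.025e-09 / 130 = 3.849429e-05 s
Step 4: Convert to microseconds (multiply by 1e6).
tau = 38.494 us


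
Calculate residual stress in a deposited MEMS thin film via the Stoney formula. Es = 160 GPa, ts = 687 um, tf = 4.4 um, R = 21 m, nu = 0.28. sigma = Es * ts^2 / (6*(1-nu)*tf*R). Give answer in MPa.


Step 1: Compute numerator: Es * ts^2 = 160 * 687^2 = 75515040 (GPa*um^2)
Step 2: Compute denominator (R in um): 6*(1-nu)*tf*R = 6*0.72*4.4*21e6 = 399168000.0 (um^2)
Step 3: sigma (GPa) = 75515040 / 399168000.0 = 1.89181e-01 GPa
Step 4: Convert to MPa (x1000): sigma = 189.2 MPa


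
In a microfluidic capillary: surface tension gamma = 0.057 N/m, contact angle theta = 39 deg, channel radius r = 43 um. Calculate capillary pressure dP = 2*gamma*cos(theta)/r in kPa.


Step 1: cos(39 deg) = 0.7771
Step 2: Convert r to m: r = 43e-6 m
Step 3: dP = 2 * 0.057 * 0.7771 / 43e-6 = 2060.2 Pa
Step 4: Convert Pa to kPa (divide by 1000).
dP = 2.06 kPa


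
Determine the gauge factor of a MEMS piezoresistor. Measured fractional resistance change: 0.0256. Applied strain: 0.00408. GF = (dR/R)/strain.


Step 1: Identify values.
dR/R = 0.0256, strain = 0.00408
Step 2: GF = (dR/R) / strain = 0.0256 / 0.00408
GF = 6.3


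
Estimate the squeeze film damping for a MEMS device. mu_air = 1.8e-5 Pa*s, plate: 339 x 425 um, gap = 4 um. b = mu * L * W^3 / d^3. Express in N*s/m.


Step 1: Convert to SI.
L = 339e-6 m, W = 425e-6 m, d = 4e-6 m
Step 2: W^3 = (425e-6)^3 = 7.68e-11 m^3
Step 3: d^3 = (4e-6)^3 = 6.40e-17 m^3
Step 4: b = 1.8e-5 * 339e-6 * 7.68e-11 / 6.40e-17
b = 7.32e-03 N*s/m


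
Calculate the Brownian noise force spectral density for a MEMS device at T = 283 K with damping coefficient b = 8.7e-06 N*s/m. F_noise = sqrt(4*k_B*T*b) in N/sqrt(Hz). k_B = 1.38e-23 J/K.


Step 1: Compute 4 * k_B * T * b
= 4 * 1.38e-23 * 283 * 8.7e-06
= 1.3591e-25 N^2/Hz
Step 2: F_noise = sqrt(1.3591e-25)
F_noise = 3.69e-13 N/sqrt(Hz)


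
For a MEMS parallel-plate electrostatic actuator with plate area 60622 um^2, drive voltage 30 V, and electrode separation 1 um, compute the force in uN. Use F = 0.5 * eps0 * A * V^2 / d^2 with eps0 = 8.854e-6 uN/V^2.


Step 1: Identify parameters.
eps0 = 8.854e-6 uN/V^2, A = 60622 um^2, V = 30 V, d = 1 um
Step 2: Compute V^2 = 30^2 = 900
Step 3: Compute d^2 = 1^2 = 1
Step 4: F = 0.5 * 8.854e-6 * 60622 * 900 / 1
F = 241.536 uN


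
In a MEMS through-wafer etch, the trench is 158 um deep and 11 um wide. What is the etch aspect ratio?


Step 1: AR = depth / width
Step 2: AR = 158 / 11
AR = 14.4


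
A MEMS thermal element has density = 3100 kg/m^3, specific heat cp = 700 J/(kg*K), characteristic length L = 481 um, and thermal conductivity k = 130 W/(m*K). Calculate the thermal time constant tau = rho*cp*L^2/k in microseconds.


Step 1: Convert L to m: L = 481e-6 m
Step 2: L^2 = (481e-6)^2 = 2.31361e-07 m^2
Step 3: tau = 3100 * 700 * 2.31361e-07 / 130 = 3.861949e-03 s
Step 4: Convert to microseconds (multiply by 1e6).
tau = 3861.949 us


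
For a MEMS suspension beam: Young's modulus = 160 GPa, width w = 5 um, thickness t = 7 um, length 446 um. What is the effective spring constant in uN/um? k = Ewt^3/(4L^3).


Step 1: Convert E to consistent units (1 GPa = 1000 uN/um^2).
E = 160 GPa = 160000 uN/um^2
Step 2: Compute t^3 = 7^3 = 343
Step 3: Compute L^3 = 446^3 = 88716536
Step 4: k = 160000 * 5 * 343 / (4 * 88716536)
k = 0.7732 uN/um


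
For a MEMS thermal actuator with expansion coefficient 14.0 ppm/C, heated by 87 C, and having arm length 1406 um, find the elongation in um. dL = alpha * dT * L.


Step 1: Convert CTE: alpha = 14.0 ppm/C = 14.0e-6 /C
Step 2: dL = 14.0e-6 * 87 * 1406
dL = 1.7125 um


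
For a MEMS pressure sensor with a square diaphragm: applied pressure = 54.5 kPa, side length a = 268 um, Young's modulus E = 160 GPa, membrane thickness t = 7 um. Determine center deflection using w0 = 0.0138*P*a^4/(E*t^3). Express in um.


Step 1: Convert pressure to compatible units (E is in GPa, so P in GPa).
P = 54.5 kPa = 54.5e-6 GPa
Step 2: Compute numerator: 0.0138 * P * a^4.
a^4 = 268^4 = 5158686976
numerator = 0.0138 * 54.5e-6 * 5158686976 = 3.8798e+03
Step 3: Compute denominator: E * t^3 = 160 * 7^3 = 54880
Step 4: w0 = numerator / denominator = 3.8798e+03 / 54880 = 0.0707 um


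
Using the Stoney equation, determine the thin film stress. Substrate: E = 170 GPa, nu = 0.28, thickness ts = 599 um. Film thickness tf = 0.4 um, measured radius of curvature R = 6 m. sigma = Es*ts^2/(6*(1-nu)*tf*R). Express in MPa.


Step 1: Compute numerator: Es * ts^2 = 170 * 599^2 = 60996170 (GPa*um^2)
Step 2: Compute denominator (R in um): 6*(1-nu)*tf*R = 6*0.72*0.4*6e6 = 10368000.0 (um^2)
Step 3: sigma (GPa) = 60996170 / 10368000.0 = 5.883118e+00 GPa
Step 4: Convert to MPa (x1000): sigma = 5883.1 MPa


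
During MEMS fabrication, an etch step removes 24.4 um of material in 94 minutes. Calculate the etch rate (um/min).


Step 1: Etch rate = depth / time
Step 2: rate = 24.4 / 94
rate = 0.26 um/min


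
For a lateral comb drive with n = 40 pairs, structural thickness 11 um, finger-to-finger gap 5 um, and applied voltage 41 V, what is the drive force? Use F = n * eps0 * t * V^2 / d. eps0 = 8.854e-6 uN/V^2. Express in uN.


Step 1: Parameters: n=40, eps0=8.854e-6 uN/V^2, t=11 um, V=41 V, d=5 um
Step 2: V^2 = 1681
Step 3: F = 40 * 8.854e-6 * 11 * 1681 / 5
F = 1.31 uN


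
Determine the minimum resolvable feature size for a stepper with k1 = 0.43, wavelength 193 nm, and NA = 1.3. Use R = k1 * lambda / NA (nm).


Step 1: Identify values: k1 = 0.43, lambda = 193 nm, NA = 1.3
Step 2: R = k1 * lambda / NA
R = 0.43 * 193 / 1.3
R = 63.8 nm


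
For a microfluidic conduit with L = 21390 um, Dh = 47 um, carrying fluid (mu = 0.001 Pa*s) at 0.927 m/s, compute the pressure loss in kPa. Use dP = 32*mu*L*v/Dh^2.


Step 1: Convert to SI: L = 21390e-6 m, Dh = 47e-6 m
Step 2: dP = 32 * 0.001 * 21390e-6 * 0.927 / (47e-6)^2
Step 3: dP = 287239.91 Pa
Step 4: Convert to kPa: dP = 287.24 kPa


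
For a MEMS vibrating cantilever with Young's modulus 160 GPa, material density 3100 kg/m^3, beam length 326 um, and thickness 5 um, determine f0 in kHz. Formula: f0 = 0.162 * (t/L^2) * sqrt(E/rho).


Step 1: Convert units to SI.
t_SI = 5e-6 m, L_SI = 326e-6 m
Step 2: Calculate sqrt(E/rho).
sqrt(160e9 / 3100) = 7184.21 m/s
Step 3: Compute f0.
f0 = 0.162 * 5e-6 / (326e-6)^2 * 7184.21 = 54755.6 Hz = 54.76 kHz


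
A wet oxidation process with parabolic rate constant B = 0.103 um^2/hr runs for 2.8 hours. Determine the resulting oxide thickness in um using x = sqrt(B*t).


Step 1: Compute B*t = 0.103 * 2.8 = 0.2884
Step 2: x = sqrt(0.2884)
x = 0.537 um


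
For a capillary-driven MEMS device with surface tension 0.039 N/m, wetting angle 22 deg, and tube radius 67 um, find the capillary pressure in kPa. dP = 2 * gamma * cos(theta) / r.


Step 1: cos(22 deg) = 0.9272
Step 2: Convert r to m: r = 67e-6 m
Step 3: dP = 2 * 0.039 * 0.9272 / 67e-6 = 1079.4 Pa
Step 4: Convert Pa to kPa (divide by 1000).
dP = 1.08 kPa


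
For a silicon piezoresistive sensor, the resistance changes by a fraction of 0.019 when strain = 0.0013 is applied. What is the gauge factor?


Step 1: Identify values.
dR/R = 0.019, strain = 0.0013
Step 2: GF = (dR/R) / strain = 0.019 / 0.0013
GF = 14.6


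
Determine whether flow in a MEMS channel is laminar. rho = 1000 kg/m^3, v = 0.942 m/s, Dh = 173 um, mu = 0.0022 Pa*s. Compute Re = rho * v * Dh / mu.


Step 1: Convert Dh to meters: Dh = 173e-6 m
Step 2: Re = rho * v * Dh / mu
Re = 1000 * 0.942 * 173e-6 / 0.0022
Re = 74.075
Since Re = 74.075 is below ~2300, the flow is laminar.


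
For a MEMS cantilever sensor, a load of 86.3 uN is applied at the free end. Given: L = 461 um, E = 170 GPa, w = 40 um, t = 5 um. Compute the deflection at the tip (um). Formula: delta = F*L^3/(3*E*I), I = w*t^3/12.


Step 1: Calculate the second moment of area.
I = w * t^3 / 12 = 40 * 5^3 / 12 = 416.6667 um^4
Step 2: Convert E to consistent units (1 GPa = 1000 uN/um^2).
E = 170 GPa = 170000 uN/um^2
Step 3: Calculate tip deflection.
delta = F * L^3 / (3 * E * I)
delta = 86.3 * 461^3 / (3 * 170000 * 416.6667)
delta = 39.7882 um


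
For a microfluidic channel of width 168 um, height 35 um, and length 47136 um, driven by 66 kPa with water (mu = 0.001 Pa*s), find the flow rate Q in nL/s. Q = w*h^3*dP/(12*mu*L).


Step 1: Convert all dimensions to SI (meters).
w = 168e-6 m, h = 35e-6 m, L = 47136e-6 m, dP = 66e3 Pa
Step 2: Q = w * h^3 * dP / (12 * mu * L)
Q = 168e-6 * (35e-6)^3 * 66e3 / (12 * 0.001 * 47136e-6) = 8.4047225e-10 m^3/s
Step 3: Convert Q from m^3/s to nL/s (1 m^3 = 1e12 nL, so multiply by 1e12).
Q = 840.472 nL/s


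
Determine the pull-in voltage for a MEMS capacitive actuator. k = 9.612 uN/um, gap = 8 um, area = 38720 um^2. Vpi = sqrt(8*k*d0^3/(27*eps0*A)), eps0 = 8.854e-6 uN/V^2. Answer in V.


Step 1: Compute numerator: 8 * k * d0^3 = 8 * 9.612 * 8^3 = 39370.752
Step 2: Compute denominator: 27 * eps0 * A = 27 * 8.854e-6 * 38720 = 9.256326
Step 3: Vpi = sqrt(39370.752 / 9.256326)
Vpi = 65.22 V


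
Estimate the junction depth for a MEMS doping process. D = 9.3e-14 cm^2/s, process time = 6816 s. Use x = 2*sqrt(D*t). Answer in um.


Step 1: Compute D*t = 9.3e-14 * 6816 = 6.33888e-10 cm^2
Step 2: sqrt(D*t) = 2.5177e-05 cm
Step 3: x = 2 * 2.5177e-05 cm = 5.0354e-05 cm
Step 4: Convert to um (1 cm = 1e4 um): x = 0.504 um


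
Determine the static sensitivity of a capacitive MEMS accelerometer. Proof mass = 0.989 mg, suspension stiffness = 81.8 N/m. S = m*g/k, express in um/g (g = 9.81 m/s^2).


Step 1: Convert mass: m = 0.989 mg = 9.89e-07 kg
Step 2: S = m * g / k = 9.89e-07 * 9.81 / 81.8
Step 3: S = 1.19e-07 m/g
Step 4: Convert to um/g: S = 0.119 um/g


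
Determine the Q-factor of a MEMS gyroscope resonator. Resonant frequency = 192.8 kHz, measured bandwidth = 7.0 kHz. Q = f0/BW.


Step 1: Q = f0 / bandwidth
Step 2: Q = 192.8 / 7.0
Q = 27.5


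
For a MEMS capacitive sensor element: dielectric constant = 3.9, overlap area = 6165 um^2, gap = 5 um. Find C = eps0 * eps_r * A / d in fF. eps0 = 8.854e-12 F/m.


Step 1: Convert area to m^2: A = 6165e-12 m^2
Step 2: Convert gap to m: d = 5e-6 m
Step 3: C = eps0 * eps_r * A / d
C = 8.854e-12 * 3.9 * 6165e-12 / 5e-6
Step 4: Convert to fF (multiply by 1e15).
C = 42.58 fF


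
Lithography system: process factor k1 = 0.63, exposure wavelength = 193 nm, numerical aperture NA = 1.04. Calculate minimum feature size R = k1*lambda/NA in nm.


Step 1: Identify values: k1 = 0.63, lambda = 193 nm, NA = 1.04
Step 2: R = k1 * lambda / NA
R = 0.63 * 193 / 1.04
R = 116.9 nm


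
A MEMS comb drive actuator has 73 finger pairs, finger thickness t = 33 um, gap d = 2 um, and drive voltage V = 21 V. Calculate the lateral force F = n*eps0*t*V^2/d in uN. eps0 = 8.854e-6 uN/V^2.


Step 1: Parameters: n=73, eps0=8.854e-6 uN/V^2, t=33 um, V=21 V, d=2 um
Step 2: V^2 = 441
Step 3: F = 73 * 8.854e-6 * 33 * 441 / 2
F = 4.703 uN


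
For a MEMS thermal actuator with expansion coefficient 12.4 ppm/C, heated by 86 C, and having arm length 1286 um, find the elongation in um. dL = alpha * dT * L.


Step 1: Convert CTE: alpha = 12.4 ppm/C = 12.4e-6 /C
Step 2: dL = 12.4e-6 * 86 * 1286
dL = 1.3714 um


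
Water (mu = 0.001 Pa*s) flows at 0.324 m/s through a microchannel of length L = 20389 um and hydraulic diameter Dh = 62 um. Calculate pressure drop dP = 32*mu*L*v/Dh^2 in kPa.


Step 1: Convert to SI: L = 20389e-6 m, Dh = 62e-6 m
Step 2: dP = 32 * 0.001 * 20389e-6 * 0.324 / (62e-6)^2
Step 3: dP = 54993.02 Pa
Step 4: Convert to kPa: dP = 54.99 kPa


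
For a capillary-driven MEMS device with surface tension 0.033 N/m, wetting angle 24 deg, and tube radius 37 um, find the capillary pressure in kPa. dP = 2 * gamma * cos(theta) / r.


Step 1: cos(24 deg) = 0.9135
Step 2: Convert r to m: r = 37e-6 m
Step 3: dP = 2 * 0.033 * 0.9135 / 37e-6 = 1629.5 Pa
Step 4: Convert Pa to kPa (divide by 1000).
dP = 1.63 kPa


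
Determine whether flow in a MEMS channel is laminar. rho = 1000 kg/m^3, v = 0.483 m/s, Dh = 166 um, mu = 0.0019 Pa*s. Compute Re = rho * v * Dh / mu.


Step 1: Convert Dh to meters: Dh = 166e-6 m
Step 2: Re = rho * v * Dh / mu
Re = 1000 * 0.483 * 166e-6 / 0.0019
Re = 42.199
Since Re = 42.199 is below ~2300, the flow is laminar.


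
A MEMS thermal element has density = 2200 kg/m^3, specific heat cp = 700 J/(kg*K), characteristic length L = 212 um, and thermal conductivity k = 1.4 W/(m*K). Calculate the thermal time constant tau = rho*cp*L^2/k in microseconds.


Step 1: Convert L to m: L = 212e-6 m
Step 2: L^2 = (212e-6)^2 = 4.4944e-08 m^2
Step 3: tau = 2200 * 700 * 4.4944e-08 / 1.4 = 4.94384e-02 s
Step 4: Convert to microseconds (multiply by 1e6).
tau = 49438.4 us


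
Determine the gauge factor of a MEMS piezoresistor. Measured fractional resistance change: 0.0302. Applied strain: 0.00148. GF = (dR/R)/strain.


Step 1: Identify values.
dR/R = 0.0302, strain = 0.00148
Step 2: GF = (dR/R) / strain = 0.0302 / 0.00148
GF = 20.4


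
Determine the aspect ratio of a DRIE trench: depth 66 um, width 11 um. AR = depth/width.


Step 1: AR = depth / width
Step 2: AR = 66 / 11
AR = 6.0


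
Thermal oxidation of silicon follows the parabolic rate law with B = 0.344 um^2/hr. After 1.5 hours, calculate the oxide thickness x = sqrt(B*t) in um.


Step 1: Compute B*t = 0.344 * 1.5 = 0.516
Step 2: x = sqrt(0.516)
x = 0.718 um


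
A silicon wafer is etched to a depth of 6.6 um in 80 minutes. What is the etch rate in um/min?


Step 1: Etch rate = depth / time
Step 2: rate = 6.6 / 80
rate = 0.082 um/min


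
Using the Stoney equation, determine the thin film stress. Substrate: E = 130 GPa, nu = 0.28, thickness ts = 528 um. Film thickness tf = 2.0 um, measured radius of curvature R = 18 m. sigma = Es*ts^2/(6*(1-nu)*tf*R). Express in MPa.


Step 1: Compute numerator: Es * ts^2 = 130 * 528^2 = 36241920 (GPa*um^2)
Step 2: Compute denominator (R in um): 6*(1-nu)*tf*R = 6*0.72*2.0*18e6 = 155520000.0 (um^2)
Step 3: sigma (GPa) = 36241920 / 155520000.0 = 2.33037e-01 GPa
Step 4: Convert to MPa (x1000): sigma = 233.0 MPa


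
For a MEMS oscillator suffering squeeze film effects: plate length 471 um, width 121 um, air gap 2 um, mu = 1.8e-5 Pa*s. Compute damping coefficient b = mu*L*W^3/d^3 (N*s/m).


Step 1: Convert to SI.
L = 471e-6 m, W = 121e-6 m, d = 2e-6 m
Step 2: W^3 = (121e-6)^3 = 1.77e-12 m^3
Step 3: d^3 = (2e-6)^3 = 8.00e-18 m^3
Step 4: b = 1.8e-5 * 471e-6 * 1.77e-12 / 8.00e-18
b = 1.88e-03 N*s/m


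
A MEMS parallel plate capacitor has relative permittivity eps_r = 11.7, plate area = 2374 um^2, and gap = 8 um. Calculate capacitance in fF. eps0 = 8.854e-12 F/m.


Step 1: Convert area to m^2: A = 2374e-12 m^2
Step 2: Convert gap to m: d = 8e-6 m
Step 3: C = eps0 * eps_r * A / d
C = 8.854e-12 * 11.7 * 2374e-12 / 8e-6
Step 4: Convert to fF (multiply by 1e15).
C = 30.74 fF


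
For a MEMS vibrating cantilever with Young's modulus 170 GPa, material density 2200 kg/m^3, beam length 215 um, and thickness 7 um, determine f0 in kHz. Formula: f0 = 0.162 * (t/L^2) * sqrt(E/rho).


Step 1: Convert units to SI.
t_SI = 7e-6 m, L_SI = 215e-6 m
Step 2: Calculate sqrt(E/rho).
sqrt(170e9 / 2200) = 8790.49 m/s
Step 3: Compute f0.
f0 = 0.162 * 7e-6 / (215e-6)^2 * 8790.49 = 215649.9 Hz = 215.65 kHz


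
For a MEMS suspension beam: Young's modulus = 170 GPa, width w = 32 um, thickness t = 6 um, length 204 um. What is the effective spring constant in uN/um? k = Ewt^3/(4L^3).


Step 1: Convert E to consistent units (1 GPa = 1000 uN/um^2).
E = 170 GPa = 170000 uN/um^2
Step 2: Compute t^3 = 6^3 = 216
Step 3: Compute L^3 = 204^3 = 8489664
Step 4: k = 170000 * 32 * 216 / (4 * 8489664)
k = 34.6021 uN/um


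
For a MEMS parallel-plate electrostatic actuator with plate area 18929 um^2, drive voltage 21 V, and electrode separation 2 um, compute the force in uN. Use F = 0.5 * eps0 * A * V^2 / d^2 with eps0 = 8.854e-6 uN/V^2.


Step 1: Identify parameters.
eps0 = 8.854e-6 uN/V^2, A = 18929 um^2, V = 21 V, d = 2 um
Step 2: Compute V^2 = 21^2 = 441
Step 3: Compute d^2 = 2^2 = 4
Step 4: F = 0.5 * 8.854e-6 * 18929 * 441 / 4
F = 9.239 uN


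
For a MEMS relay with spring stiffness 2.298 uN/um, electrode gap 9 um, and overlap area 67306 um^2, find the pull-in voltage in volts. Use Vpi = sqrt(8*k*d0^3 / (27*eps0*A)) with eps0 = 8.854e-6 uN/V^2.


Step 1: Compute numerator: 8 * k * d0^3 = 8 * 2.298 * 9^3 = 13401.936
Step 2: Compute denominator: 27 * eps0 * A = 27 * 8.854e-6 * 67306 = 16.090038
Step 3: Vpi = sqrt(13401.936 / 16.090038)
Vpi = 28.86 V


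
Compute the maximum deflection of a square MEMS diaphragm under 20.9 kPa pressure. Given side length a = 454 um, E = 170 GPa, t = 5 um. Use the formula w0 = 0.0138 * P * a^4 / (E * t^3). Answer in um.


Step 1: Convert pressure to compatible units (E is in GPa, so P in GPa).
P = 20.9 kPa = 20.9e-6 GPa
Step 2: Compute numerator: 0.0138 * P * a^4.
a^4 = 454^4 = 42483805456
numerator = 0.0138 * 20.9e-6 * 42483805456 = 1.22532e+04
Step 3: Compute denominator: E * t^3 = 170 * 5^3 = 21250
Step 4: w0 = numerator / denominator = 1.22532e+04 / 21250 = 0.5766 um


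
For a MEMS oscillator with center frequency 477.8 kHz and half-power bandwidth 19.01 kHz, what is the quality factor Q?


Step 1: Q = f0 / bandwidth
Step 2: Q = 477.8 / 19.01
Q = 25.1


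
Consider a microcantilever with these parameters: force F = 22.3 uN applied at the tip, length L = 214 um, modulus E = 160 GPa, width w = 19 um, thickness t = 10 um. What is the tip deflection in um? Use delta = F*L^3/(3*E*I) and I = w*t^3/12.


Step 1: Calculate the second moment of area.
I = w * t^3 / 12 = 19 * 10^3 / 12 = 1583.3333 um^4
Step 2: Convert E to consistent units (1 GPa = 1000 uN/um^2).
E = 160 GPa = 160000 uN/um^2
Step 3: Calculate tip deflection.
delta = F * L^3 / (3 * E * I)
delta = 22.3 * 214^3 / (3 * 160000 * 1583.3333)
delta = 0.2876 um


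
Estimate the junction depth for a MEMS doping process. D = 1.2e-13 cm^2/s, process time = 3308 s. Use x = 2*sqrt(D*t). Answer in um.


Step 1: Compute D*t = 1.2e-13 * 3308 = 3.9696e-10 cm^2
Step 2: sqrt(D*t) = 1.9924e-05 cm
Step 3: x = 2 * 1.9924e-05 cm = 3.9848e-05 cm
Step 4: Convert to um (1 cm = 1e4 um): x = 0.398 um


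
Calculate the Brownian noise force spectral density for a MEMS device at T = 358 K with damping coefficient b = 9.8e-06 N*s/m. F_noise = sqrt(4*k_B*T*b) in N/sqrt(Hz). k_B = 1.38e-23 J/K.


Step 1: Compute 4 * k_B * T * b
= 4 * 1.38e-23 * 358 * 9.8e-06
= 1.9366e-25 N^2/Hz
Step 2: F_noise = sqrt(1.9366e-25)
F_noise = 4.40e-13 N/sqrt(Hz)


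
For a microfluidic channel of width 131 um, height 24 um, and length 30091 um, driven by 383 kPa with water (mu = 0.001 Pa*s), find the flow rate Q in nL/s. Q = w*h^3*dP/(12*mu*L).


Step 1: Convert all dimensions to SI (meters).
w = 131e-6 m, h = 24e-6 m, L = 30091e-6 m, dP = 383e3 Pa
Step 2: Q = w * h^3 * dP / (12 * mu * L)
Q = 131e-6 * (24e-6)^3 * 383e3 / (12 * 0.001 * 30091e-6) = 1.92081672e-09 m^3/s
Step 3: Convert Q from m^3/s to nL/s (1 m^3 = 1e12 nL, so multiply by 1e12).
Q = 1920.817 nL/s


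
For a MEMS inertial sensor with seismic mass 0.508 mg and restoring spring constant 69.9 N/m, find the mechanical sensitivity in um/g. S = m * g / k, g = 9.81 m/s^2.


Step 1: Convert mass: m = 0.508 mg = 5.08e-07 kg
Step 2: S = m * g / k = 5.08e-07 * 9.81 / 69.9
Step 3: S = 7.13e-08 m/g
Step 4: Convert to um/g: S = 0.071 um/g


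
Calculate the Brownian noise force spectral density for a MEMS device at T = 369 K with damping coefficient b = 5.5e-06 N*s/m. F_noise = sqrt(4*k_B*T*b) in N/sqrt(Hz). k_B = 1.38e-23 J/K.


Step 1: Compute 4 * k_B * T * b
= 4 * 1.38e-23 * 369 * 5.5e-06
= 1.1203e-25 N^2/Hz
Step 2: F_noise = sqrt(1.1203e-25)
F_noise = 3.35e-13 N/sqrt(Hz)


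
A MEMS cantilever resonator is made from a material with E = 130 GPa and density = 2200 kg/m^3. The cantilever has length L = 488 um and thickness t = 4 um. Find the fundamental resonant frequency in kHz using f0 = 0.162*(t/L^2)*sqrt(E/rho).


Step 1: Convert units to SI.
t_SI = 4e-6 m, L_SI = 488e-6 m
Step 2: Calculate sqrt(E/rho).
sqrt(130e9 / 2200) = 7687.06 m/s
Step 3: Compute f0.
f0 = 0.162 * 4e-6 / (488e-6)^2 * 7687.06 = 20916.8 Hz = 20.92 kHz


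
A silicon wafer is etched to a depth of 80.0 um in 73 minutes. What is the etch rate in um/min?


Step 1: Etch rate = depth / time
Step 2: rate = 80.0 / 73
rate = 1.096 um/min


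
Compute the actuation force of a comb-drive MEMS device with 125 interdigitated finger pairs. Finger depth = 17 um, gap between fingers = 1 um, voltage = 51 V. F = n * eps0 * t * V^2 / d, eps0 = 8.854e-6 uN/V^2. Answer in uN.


Step 1: Parameters: n=125, eps0=8.854e-6 uN/V^2, t=17 um, V=51 V, d=1 um
Step 2: V^2 = 2601
Step 3: F = 125 * 8.854e-6 * 17 * 2601 / 1
F = 48.937 uN


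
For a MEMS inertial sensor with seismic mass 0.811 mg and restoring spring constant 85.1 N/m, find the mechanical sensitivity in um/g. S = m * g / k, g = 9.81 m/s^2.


Step 1: Convert mass: m = 0.811 mg = 8.11e-07 kg
Step 2: S = m * g / k = 8.11e-07 * 9.81 / 85.1
Step 3: S = 9.35e-08 m/g
Step 4: Convert to um/g: S = 0.093 um/g


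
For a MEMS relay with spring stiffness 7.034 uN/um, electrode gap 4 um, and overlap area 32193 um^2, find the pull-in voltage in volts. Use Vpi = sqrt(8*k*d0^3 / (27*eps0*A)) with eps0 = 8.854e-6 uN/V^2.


Step 1: Compute numerator: 8 * k * d0^3 = 8 * 7.034 * 4^3 = 3601.408
Step 2: Compute denominator: 27 * eps0 * A = 27 * 8.854e-6 * 32193 = 7.695994
Step 3: Vpi = sqrt(3601.408 / 7.695994)
Vpi = 21.63 V


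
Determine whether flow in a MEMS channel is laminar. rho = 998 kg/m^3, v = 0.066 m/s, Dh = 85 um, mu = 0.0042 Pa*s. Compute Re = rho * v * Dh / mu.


Step 1: Convert Dh to meters: Dh = 85e-6 m
Step 2: Re = rho * v * Dh / mu
Re = 998 * 0.066 * 85e-6 / 0.0042
Re = 1.333
Since Re = 1.333 is below ~2300, the flow is laminar.


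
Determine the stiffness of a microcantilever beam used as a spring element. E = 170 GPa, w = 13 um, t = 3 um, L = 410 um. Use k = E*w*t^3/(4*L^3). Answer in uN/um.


Step 1: Convert E to consistent units (1 GPa = 1000 uN/um^2).
E = 170 GPa = 170000 uN/um^2
Step 2: Compute t^3 = 3^3 = 27
Step 3: Compute L^3 = 410^3 = 68921000
Step 4: k = 170000 * 13 * 27 / (4 * 68921000)
k = 0.2164 uN/um


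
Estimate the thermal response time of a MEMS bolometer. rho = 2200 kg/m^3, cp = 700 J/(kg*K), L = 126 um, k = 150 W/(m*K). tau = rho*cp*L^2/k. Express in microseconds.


Step 1: Convert L to m: L = 126e-6 m
Step 2: L^2 = (126e-6)^2 = 1.5876e-08 m^2
Step 3: tau = 2200 * 700 * 1.5876e-08 / 150 = 1.629936e-04 s
Step 4: Convert to microseconds (multiply by 1e6).
tau = 162.994 us


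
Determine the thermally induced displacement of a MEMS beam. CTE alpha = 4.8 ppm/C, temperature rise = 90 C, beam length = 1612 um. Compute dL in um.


Step 1: Convert CTE: alpha = 4.8 ppm/C = 4.8e-6 /C
Step 2: dL = 4.8e-6 * 90 * 1612
dL = 0.6964 um


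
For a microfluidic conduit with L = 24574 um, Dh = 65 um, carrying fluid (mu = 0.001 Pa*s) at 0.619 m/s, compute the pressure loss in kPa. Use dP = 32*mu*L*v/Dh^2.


Step 1: Convert to SI: L = 24574e-6 m, Dh = 65e-6 m
Step 2: dP = 32 * 0.001 * 24574e-6 * 0.619 / (65e-6)^2
Step 3: dP = 115209.89 Pa
Step 4: Convert to kPa: dP = 115.21 kPa


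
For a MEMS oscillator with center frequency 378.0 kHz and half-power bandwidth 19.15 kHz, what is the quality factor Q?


Step 1: Q = f0 / bandwidth
Step 2: Q = 378.0 / 19.15
Q = 19.7


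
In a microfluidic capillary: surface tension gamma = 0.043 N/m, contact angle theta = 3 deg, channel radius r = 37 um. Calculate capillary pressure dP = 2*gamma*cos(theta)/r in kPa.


Step 1: cos(3 deg) = 0.9986
Step 2: Convert r to m: r = 37e-6 m
Step 3: dP = 2 * 0.043 * 0.9986 / 37e-6 = 2321.1 Pa
Step 4: Convert Pa to kPa (divide by 1000).
dP = 2.32 kPa


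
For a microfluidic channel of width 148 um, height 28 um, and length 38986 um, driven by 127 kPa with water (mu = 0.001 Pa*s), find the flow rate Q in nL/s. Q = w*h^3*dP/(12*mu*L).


Step 1: Convert all dimensions to SI (meters).
w = 148e-6 m, h = 28e-6 m, L = 38986e-6 m, dP = 127e3 Pa
Step 2: Q = w * h^3 * dP / (12 * mu * L)
Q = 148e-6 * (28e-6)^3 * 127e3 / (12 * 0.001 * 38986e-6) = 8.8196146e-10 m^3/s
Step 3: Convert Q from m^3/s to nL/s (1 m^3 = 1e12 nL, so multiply by 1e12).
Q = 881.961 nL/s


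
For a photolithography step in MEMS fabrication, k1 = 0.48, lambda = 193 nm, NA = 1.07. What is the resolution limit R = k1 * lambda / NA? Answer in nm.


Step 1: Identify values: k1 = 0.48, lambda = 193 nm, NA = 1.07
Step 2: R = k1 * lambda / NA
R = 0.48 * 193 / 1.07
R = 86.6 nm


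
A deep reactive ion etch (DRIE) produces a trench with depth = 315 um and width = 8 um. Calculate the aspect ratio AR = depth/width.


Step 1: AR = depth / width
Step 2: AR = 315 / 8
AR = 39.4


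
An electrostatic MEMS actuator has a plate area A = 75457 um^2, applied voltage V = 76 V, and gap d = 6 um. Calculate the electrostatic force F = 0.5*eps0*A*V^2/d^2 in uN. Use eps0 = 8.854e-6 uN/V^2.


Step 1: Identify parameters.
eps0 = 8.854e-6 uN/V^2, A = 75457 um^2, V = 76 V, d = 6 um
Step 2: Compute V^2 = 76^2 = 5776
Step 3: Compute d^2 = 6^2 = 36
Step 4: F = 0.5 * 8.854e-6 * 75457 * 5776 / 36
F = 53.596 uN


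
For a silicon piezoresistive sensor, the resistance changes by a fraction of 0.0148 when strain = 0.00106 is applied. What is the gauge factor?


Step 1: Identify values.
dR/R = 0.0148, strain = 0.00106
Step 2: GF = (dR/R) / strain = 0.0148 / 0.00106
GF = 14.0


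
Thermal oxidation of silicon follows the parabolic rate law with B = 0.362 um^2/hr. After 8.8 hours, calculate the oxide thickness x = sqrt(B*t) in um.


Step 1: Compute B*t = 0.362 * 8.8 = 3.1856
Step 2: x = sqrt(3.1856)
x = 1.785 um


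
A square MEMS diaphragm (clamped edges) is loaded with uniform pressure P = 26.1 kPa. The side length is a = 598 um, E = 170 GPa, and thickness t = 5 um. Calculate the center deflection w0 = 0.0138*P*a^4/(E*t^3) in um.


Step 1: Convert pressure to compatible units (E is in GPa, so P in GPa).
P = 26.1 kPa = 26.1e-6 GPa
Step 2: Compute numerator: 0.0138 * P * a^4.
a^4 = 598^4 = 127880620816
numerator = 0.0138 * 26.1e-6 * 127880620816 = 4.606004e+04
Step 3: Compute denominator: E * t^3 = 170 * 5^3 = 21250
Step 4: w0 = numerator / denominator = 4.606004e+04 / 21250 = 2.1675 um


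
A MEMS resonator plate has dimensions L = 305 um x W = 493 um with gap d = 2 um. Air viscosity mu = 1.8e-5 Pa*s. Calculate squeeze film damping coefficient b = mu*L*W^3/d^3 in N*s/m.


Step 1: Convert to SI.
L = 305e-6 m, W = 493e-6 m, d = 2e-6 m
Step 2: W^3 = (493e-6)^3 = 1.20e-10 m^3
Step 3: d^3 = (2e-6)^3 = 8.00e-18 m^3
Step 4: b = 1.8e-5 * 305e-6 * 1.20e-10 / 8.00e-18
b = 8.22e-02 N*s/m


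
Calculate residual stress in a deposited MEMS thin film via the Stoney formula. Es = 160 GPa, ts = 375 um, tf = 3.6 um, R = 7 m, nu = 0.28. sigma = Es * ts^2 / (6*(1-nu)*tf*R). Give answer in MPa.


Step 1: Compute numerator: Es * ts^2 = 160 * 375^2 = 22500000 (GPa*um^2)
Step 2: Compute denominator (R in um): 6*(1-nu)*tf*R = 6*0.72*3.6*7e6 = 108864000.0 (um^2)
Step 3: sigma (GPa) = 22500000 / 108864000.0 = 2.0668e-01 GPa
Step 4: Convert to MPa (x1000): sigma = 206.7 MPa


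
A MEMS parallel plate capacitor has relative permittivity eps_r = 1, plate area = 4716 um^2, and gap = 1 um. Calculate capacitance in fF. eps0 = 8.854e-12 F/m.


Step 1: Convert area to m^2: A = 4716e-12 m^2
Step 2: Convert gap to m: d = 1e-6 m
Step 3: C = eps0 * eps_r * A / d
C = 8.854e-12 * 1 * 4716e-12 / 1e-6
Step 4: Convert to fF (multiply by 1e15).
C = 41.76 fF


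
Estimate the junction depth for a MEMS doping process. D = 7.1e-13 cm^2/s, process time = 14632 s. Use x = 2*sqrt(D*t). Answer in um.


Step 1: Compute D*t = 7.1e-13 * 14632 = 1.038872e-08 cm^2
Step 2: sqrt(D*t) = 1.01925e-04 cm
Step 3: x = 2 * 1.01925e-04 cm = 2.0385e-04 cm
Step 4: Convert to um (1 cm = 1e4 um): x = 2.039 um


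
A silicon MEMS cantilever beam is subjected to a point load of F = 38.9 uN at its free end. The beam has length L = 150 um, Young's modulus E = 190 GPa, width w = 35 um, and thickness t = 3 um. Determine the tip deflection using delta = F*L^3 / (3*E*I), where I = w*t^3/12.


Step 1: Calculate the second moment of area.
I = w * t^3 / 12 = 35 * 3^3 / 12 = 78.75 um^4
Step 2: Convert E to consistent units (1 GPa = 1000 uN/um^2).
E = 190 GPa = 190000 uN/um^2
Step 3: Calculate tip deflection.
delta = F * L^3 / (3 * E * I)
delta = 38.9 * 150^3 / (3 * 190000 * 78.75)
delta = 2.9248 um


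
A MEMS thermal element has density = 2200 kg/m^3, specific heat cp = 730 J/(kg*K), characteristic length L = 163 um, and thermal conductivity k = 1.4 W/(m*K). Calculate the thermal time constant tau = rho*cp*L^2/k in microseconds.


Step 1: Convert L to m: L = 163e-6 m
Step 2: L^2 = (163e-6)^2 = 2.6569e-08 m^2
Step 3: tau = 2200 * 730 * 2.6569e-08 / 1.4 = 3.047843857e-02 s
Step 4: Convert to microseconds (multiply by 1e6).
tau = 30478.439 us


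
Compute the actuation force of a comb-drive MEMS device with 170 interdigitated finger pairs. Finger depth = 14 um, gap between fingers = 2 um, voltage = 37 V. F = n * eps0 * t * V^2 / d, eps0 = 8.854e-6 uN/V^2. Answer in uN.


Step 1: Parameters: n=170, eps0=8.854e-6 uN/V^2, t=14 um, V=37 V, d=2 um
Step 2: V^2 = 1369
Step 3: F = 170 * 8.854e-6 * 14 * 1369 / 2
F = 14.424 uN


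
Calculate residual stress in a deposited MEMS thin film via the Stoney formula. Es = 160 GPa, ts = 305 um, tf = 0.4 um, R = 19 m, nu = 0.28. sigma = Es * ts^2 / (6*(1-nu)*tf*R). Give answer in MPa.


Step 1: Compute numerator: Es * ts^2 = 160 * 305^2 = 14884000 (GPa*um^2)
Step 2: Compute denominator (R in um): 6*(1-nu)*tf*R = 6*0.72*0.4*19e6 = 32832000.0 (um^2)
Step 3: sigma (GPa) = 14884000 / 32832000.0 = 4.53338e-01 GPa
Step 4: Convert to MPa (x1000): sigma = 453.3 MPa


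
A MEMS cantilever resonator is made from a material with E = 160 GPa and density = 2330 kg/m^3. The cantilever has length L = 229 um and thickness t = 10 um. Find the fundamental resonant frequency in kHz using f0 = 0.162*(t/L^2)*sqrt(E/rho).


Step 1: Convert units to SI.
t_SI = 10e-6 m, L_SI = 229e-6 m
Step 2: Calculate sqrt(E/rho).
sqrt(160e9 / 2330) = 8286.71 m/s
Step 3: Compute f0.
f0 = 0.162 * 10e-6 / (229e-6)^2 * 8286.71 = 255991.9 Hz = 255.99 kHz


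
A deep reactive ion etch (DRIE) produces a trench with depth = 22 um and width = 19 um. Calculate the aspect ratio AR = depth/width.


Step 1: AR = depth / width
Step 2: AR = 22 / 19
AR = 1.2


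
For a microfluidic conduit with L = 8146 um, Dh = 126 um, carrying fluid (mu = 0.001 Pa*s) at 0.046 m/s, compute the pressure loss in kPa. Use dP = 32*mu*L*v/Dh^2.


Step 1: Convert to SI: L = 8146e-6 m, Dh = 126e-6 m
Step 2: dP = 32 * 0.001 * 8146e-6 * 0.046 / (126e-6)^2
Step 3: dP = 755.29 Pa
Step 4: Convert to kPa: dP = 0.76 kPa


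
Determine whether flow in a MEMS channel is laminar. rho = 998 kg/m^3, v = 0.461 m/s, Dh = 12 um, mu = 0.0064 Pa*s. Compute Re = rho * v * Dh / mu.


Step 1: Convert Dh to meters: Dh = 12e-6 m
Step 2: Re = rho * v * Dh / mu
Re = 998 * 0.461 * 12e-6 / 0.0064
Re = 0.863
Since Re = 0.863 is below ~2300, the flow is laminar.


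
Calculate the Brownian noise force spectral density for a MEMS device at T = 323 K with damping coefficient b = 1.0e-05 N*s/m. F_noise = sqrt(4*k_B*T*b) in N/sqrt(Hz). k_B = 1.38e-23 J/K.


Step 1: Compute 4 * k_B * T * b
= 4 * 1.38e-23 * 323 * 1.0e-05
= 1.7830e-25 N^2/Hz
Step 2: F_noise = sqrt(1.7830e-25)
F_noise = 4.22e-13 N/sqrt(Hz)


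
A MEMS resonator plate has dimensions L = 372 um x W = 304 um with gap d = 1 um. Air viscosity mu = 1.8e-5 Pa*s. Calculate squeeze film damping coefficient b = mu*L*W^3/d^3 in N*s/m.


Step 1: Convert to SI.
L = 372e-6 m, W = 304e-6 m, d = 1e-6 m
Step 2: W^3 = (304e-6)^3 = 2.81e-11 m^3
Step 3: d^3 = (1e-6)^3 = 1.00e-18 m^3
Step 4: b = 1.8e-5 * 372e-6 * 2.81e-11 / 1.00e-18
b = 1.88e-01 N*s/m


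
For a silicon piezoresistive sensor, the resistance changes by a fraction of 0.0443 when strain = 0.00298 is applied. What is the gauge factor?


Step 1: Identify values.
dR/R = 0.0443, strain = 0.00298
Step 2: GF = (dR/R) / strain = 0.0443 / 0.00298
GF = 14.9


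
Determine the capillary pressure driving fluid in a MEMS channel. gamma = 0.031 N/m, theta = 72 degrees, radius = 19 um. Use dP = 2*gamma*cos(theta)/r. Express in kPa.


Step 1: cos(72 deg) = 0.309
Step 2: Convert r to m: r = 19e-6 m
Step 3: dP = 2 * 0.031 * 0.309 / 19e-6 = 1008.3 Pa
Step 4: Convert Pa to kPa (divide by 1000).
dP = 1.01 kPa


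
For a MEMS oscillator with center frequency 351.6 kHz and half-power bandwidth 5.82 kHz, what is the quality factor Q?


Step 1: Q = f0 / bandwidth
Step 2: Q = 351.6 / 5.82
Q = 60.4


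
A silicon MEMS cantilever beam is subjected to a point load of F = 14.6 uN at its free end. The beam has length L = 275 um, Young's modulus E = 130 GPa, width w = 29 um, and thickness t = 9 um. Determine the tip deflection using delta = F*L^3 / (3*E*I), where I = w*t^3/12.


Step 1: Calculate the second moment of area.
I = w * t^3 / 12 = 29 * 9^3 / 12 = 1761.75 um^4
Step 2: Convert E to consistent units (1 GPa = 1000 uN/um^2).
E = 130 GPa = 130000 uN/um^2
Step 3: Calculate tip deflection.
delta = F * L^3 / (3 * E * I)
delta = 14.6 * 275^3 / (3 * 130000 * 1761.75)
delta = 0.4419 um


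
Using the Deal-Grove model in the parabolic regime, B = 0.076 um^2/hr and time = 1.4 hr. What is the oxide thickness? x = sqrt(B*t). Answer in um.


Step 1: Compute B*t = 0.076 * 1.4 = 0.1064
Step 2: x = sqrt(0.1064)
x = 0.326 um
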